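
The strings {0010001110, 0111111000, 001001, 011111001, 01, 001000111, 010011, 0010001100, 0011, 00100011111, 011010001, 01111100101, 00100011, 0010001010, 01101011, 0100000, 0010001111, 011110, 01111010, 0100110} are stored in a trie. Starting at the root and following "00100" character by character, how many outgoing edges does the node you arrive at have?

2

Follow the path "00100" to its node, then look at its outgoing edges.
Distinct next characters after "00100": 0, 1.
That node has 2 child edges.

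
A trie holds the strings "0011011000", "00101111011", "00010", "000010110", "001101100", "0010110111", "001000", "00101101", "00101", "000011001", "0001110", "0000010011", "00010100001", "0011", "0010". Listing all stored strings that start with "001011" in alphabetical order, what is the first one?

Filter for "001011…" and sort: "00101101", "0010110111", "00101111011"
The 1st is 00101101.

00101101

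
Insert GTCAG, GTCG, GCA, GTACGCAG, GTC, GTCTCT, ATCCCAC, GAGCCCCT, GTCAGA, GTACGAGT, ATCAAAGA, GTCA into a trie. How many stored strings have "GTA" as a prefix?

Traverse to the node for "GTA", then collect every word in that subtree.
Matches: "GTACGAGT", "GTACGCAG"
Count: 2

2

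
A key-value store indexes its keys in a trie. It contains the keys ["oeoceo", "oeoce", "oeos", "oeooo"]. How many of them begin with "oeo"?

4

Filter for entries beginning with "oeo":
Matches: "oeoce", "oeoceo", "oeooo", "oeos"
Count: 4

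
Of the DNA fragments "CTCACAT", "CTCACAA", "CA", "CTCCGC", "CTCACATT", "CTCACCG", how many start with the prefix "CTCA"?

Filter for entries beginning with "CTCA":
Matches: "CTCACAA", "CTCACAT", "CTCACATT", "CTCACCG"
Count: 4

4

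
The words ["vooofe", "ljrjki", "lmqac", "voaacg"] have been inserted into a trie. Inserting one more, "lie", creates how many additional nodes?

"l" is already a path in the trie; the remaining "ie" must be added.
Each of the 2 remaining characters creates one node.

2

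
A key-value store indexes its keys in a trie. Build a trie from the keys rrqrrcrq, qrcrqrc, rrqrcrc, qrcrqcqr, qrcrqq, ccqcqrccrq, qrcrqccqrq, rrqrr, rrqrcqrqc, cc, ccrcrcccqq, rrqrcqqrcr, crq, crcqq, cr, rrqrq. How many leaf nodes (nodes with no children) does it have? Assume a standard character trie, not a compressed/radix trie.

13

Leaves are exactly the stored words that no other stored word extends.
Those words: "ccqcqrccrq", "ccrcrcccqq", "crcqq", "crq", "qrcrqccqrq", "qrcrqcqr", "qrcrqq", "qrcrqrc", "rrqrcqqrcr", "rrqrcqrqc", "rrqrcrc", "rrqrq", "rrqrrcrq"
Leaf count: 13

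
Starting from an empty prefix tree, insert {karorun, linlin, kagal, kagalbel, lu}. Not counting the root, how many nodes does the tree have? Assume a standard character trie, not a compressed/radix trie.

20

Trace insertions, counting only characters that open a new branch:
  "karorun" → 7 new (k, a, r, o, r, u, n)
  "linlin" → 6 new (l, i, n, l, i, n)
  "kagal" → prefix "ka" already present; 3 new (g, a, l)
  "kagalbel" → prefix "kagal" already present; 3 new (b, e, l)
  "lu" → prefix "l" already present; 1 new (u)
Total nodes = 7 + 6 + 3 + 3 + 1 = 20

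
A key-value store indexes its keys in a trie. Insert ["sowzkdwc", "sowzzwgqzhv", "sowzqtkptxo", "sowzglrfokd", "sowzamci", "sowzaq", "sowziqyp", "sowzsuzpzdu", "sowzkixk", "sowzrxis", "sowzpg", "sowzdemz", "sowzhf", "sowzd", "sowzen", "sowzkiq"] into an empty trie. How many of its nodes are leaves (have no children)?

A leaf is a node with no children — equivalently, the end of a word that is not a proper prefix of any other stored word.
Those words: "sowzamci", "sowzaq", "sowzdemz", "sowzen", "sowzglrfokd", "sowzhf", "sowziqyp", "sowzkdwc", "sowzkiq", "sowzkixk", "sowzpg", "sowzqtkptxo", "sowzrxis", "sowzsuzpzdu", "sowzzwgqzhv"
Leaf count: 15

15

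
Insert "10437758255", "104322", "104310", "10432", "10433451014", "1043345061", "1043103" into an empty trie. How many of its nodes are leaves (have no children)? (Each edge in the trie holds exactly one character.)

5

A leaf is a node with no children — equivalently, the end of a word that is not a proper prefix of any other stored word.
Those words: "1043103", "104322", "1043345061", "10433451014", "10437758255"
Leaf count: 5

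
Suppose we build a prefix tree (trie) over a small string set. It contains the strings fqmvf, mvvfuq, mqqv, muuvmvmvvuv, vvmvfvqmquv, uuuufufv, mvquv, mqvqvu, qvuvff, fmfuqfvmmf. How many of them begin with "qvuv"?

1

Walk to "qvuv"; the words in its subtree are exactly those with that prefix.
Words under "qvuv": qvuvff
Count: 1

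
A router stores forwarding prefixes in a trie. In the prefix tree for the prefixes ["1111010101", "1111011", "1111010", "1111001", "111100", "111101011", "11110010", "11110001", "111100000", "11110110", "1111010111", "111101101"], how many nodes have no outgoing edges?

Leaves are exactly the stored words that no other stored word extends.
Those words: "111100000", "11110001", "11110010", "1111010101", "1111010111", "111101101"
Leaf count: 6

6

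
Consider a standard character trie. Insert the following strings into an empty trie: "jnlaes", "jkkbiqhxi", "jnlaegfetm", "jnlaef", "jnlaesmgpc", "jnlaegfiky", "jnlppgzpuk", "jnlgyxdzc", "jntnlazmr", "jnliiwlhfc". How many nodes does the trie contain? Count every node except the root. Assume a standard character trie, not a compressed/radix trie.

Trace insertions, counting only characters that open a new branch:
  "jnlaes" → 6 new (j, n, l, a, e, s)
  "jkkbiqhxi" → prefix "j" already present; 8 new (k, k, b, i, q, h, x, i)
  "jnlaegfetm" → prefix "jnlae" already present; 5 new (g, f, e, t, m)
  "jnlaef" → prefix "jnlae" already present; 1 new (f)
  "jnlaesmgpc" → prefix "jnlaes" already present; 4 new (m, g, p, c)
  "jnlaegfiky" → prefix "jnlaegf" already present; 3 new (i, k, y)
  "jnlppgzpuk" → prefix "jnl" already present; 7 new (p, p, g, z, p, u, k)
  "jnlgyxdzc" → prefix "jnl" already present; 6 new (g, y, x, d, z, c)
  "jntnlazmr" → prefix "jn" already present; 7 new (t, n, l, a, z, m, r)
  "jnliiwlhfc" → prefix "jnl" already present; 7 new (i, i, w, l, h, f, c)
Total nodes = 6 + 8 + 5 + 1 + 4 + 3 + 7 + 6 + 7 + 7 = 54

54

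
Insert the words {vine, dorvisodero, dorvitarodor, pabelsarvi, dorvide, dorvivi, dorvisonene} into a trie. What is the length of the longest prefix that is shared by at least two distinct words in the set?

7

The deepest shared node is where two words last agree before diverging.
e.g. "dorvisodero" and "dorvisonene" share the prefix "dorviso" of length 7; no pair shares a longer one.
Longest shared-prefix length: 7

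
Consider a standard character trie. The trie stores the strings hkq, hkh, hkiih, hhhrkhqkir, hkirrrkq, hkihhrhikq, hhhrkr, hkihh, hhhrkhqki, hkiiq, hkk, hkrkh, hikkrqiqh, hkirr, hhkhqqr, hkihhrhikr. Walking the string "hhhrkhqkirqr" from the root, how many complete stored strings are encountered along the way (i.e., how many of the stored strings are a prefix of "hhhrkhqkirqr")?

2

Walk "hhhrkhqkirqr" from the root; an end-of-word marker is hit whenever a stored word is a prefix of "hhhrkhqkirqr".
Prefixes of the query that are stored words: "hhhrkhqki", "hhhrkhqkir"
Count: 2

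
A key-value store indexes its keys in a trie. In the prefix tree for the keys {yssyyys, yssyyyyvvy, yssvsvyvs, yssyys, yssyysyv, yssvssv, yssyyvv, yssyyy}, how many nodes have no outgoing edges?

6

A leaf is a node with no children — equivalently, the end of a word that is not a proper prefix of any other stored word.
Those words: "yssvssv", "yssvsvyvs", "yssyysyv", "yssyyvv", "yssyyys", "yssyyyyvvy"
Leaf count: 6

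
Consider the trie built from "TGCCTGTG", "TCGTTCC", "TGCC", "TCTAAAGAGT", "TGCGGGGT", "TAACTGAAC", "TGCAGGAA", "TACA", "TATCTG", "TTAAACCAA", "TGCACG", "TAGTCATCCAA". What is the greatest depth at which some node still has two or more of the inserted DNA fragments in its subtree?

4

Look for the deepest trie node that still has at least two words in its subtree.
e.g. "TGCACG" and "TGCAGGAA" share the prefix "TGCA" of length 4; no pair shares a longer one.
Longest shared-prefix length: 4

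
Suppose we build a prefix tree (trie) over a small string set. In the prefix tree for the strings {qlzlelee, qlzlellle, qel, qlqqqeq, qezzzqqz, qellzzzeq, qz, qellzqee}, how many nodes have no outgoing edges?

Leaves are exactly the stored words that no other stored word extends.
Those words: "qellzqee", "qellzzzeq", "qezzzqqz", "qlqqqeq", "qlzlelee", "qlzlellle", "qz"
Leaf count: 7

7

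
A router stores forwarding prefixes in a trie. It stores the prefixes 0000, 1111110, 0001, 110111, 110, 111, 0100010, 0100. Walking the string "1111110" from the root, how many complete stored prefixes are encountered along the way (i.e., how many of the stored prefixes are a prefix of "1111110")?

2

Check each prefix of "1111110" against the stored set — each match is an end-marker on the path.
Prefixes of the query that are stored words: "111", "1111110"
Count: 2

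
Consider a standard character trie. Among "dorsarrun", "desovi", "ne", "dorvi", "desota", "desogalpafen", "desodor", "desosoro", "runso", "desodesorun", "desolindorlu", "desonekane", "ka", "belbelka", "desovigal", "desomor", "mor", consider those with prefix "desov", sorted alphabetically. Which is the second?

desovigal

Words with prefix "desov", in lexicographic order: "desovi", "desovigal"
The 2nd is desovigal.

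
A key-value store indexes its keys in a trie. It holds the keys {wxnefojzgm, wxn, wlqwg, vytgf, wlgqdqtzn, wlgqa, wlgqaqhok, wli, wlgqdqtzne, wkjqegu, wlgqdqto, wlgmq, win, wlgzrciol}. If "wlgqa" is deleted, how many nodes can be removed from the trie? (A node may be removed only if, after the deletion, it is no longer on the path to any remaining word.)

0

A node on "wlgqa"'s path can go only if nothing else ends at it or branches off below it.
Every node on "wlgqa" is still needed (e.g. by "wlgqaqhok"), so nothing is freed.
Nodes removed: 0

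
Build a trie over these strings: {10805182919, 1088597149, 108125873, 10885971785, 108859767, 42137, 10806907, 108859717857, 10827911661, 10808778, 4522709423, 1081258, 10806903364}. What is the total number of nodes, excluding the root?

64

Count nodes per top-level branch (shared prefixes stored once):
  '1'-branch (10805182919, 10806903364, 10806907, 10808778, 1081258, 108125873, 10827911661, 1088597149, 10885971785, 108859717857, 108859767): 50 nodes
  '4'-branch (42137, 4522709423): 14 nodes
Sum: 64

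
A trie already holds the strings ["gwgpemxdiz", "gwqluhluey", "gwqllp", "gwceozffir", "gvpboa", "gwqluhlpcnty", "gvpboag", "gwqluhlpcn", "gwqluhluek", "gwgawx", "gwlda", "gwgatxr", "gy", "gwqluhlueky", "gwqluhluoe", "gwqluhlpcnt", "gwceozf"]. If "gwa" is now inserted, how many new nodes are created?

1

Walking "gwa" from the root, the first 2 characters ("gw") follow existing edges; "a" is the first miss.
So 3 − 2 = 1 new nodes.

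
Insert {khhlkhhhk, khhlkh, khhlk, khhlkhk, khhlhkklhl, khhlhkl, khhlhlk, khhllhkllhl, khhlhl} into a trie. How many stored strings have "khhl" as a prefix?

Traverse to the node for "khhl", then collect every word in that subtree.
Matches: "khhlhkklhl", "khhlhkl", "khhlhl", "khhlhlk", "khhlk", "khhlkh", "khhlkhhhk", "khhlkhk", "khhllhkllhl"
Count: 9

9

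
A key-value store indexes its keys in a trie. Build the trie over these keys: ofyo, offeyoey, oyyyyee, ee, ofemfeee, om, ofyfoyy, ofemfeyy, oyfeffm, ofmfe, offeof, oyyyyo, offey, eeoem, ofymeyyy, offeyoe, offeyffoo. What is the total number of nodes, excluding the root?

54

Trace insertions, counting only characters that open a new branch:
  "ofyo" → 4 new (o, f, y, o)
  "offeyoey" → prefix "of" already present; 6 new (f, e, y, o, e, y)
  "oyyyyee" → prefix "o" already present; 6 new (y, y, y, y, e, e)
  "ee" → 2 new (e, e)
  "ofemfeee" → prefix "of" already present; 6 new (e, m, f, e, e, e)
  "om" → prefix "o" already present; 1 new (m)
  "ofyfoyy" → prefix "ofy" already present; 4 new (f, o, y, y)
  "ofemfeyy" → prefix "ofemfe" already present; 2 new (y, y)
  "oyfeffm" → prefix "oy" already present; 5 new (f, e, f, f, m)
  "ofmfe" → prefix "of" already present; 3 new (m, f, e)
  "offeof" → prefix "offe" already present; 2 new (o, f)
  "oyyyyo" → prefix "oyyyy" already present; 1 new (o)
  "offey" → prefix "offey" already present; 0 new (none)
  "eeoem" → prefix "ee" already present; 3 new (o, e, m)
  "ofymeyyy" → prefix "ofy" already present; 5 new (m, e, y, y, y)
  "offeyoe" → prefix "offeyoe" already present; 0 new (none)
  "offeyffoo" → prefix "offey" already present; 4 new (f, f, o, o)
Total nodes = 4 + 6 + 6 + 2 + 6 + 1 + 4 + 2 + 5 + 3 + 2 + 1 + 0 + 3 + 5 + 0 + 4 = 54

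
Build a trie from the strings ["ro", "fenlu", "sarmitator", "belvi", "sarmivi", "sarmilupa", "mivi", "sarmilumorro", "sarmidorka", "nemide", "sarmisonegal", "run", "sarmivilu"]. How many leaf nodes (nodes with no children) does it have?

A leaf is a node with no children — equivalently, the end of a word that is not a proper prefix of any other stored word.
Those words: "belvi", "fenlu", "mivi", "nemide", "ro", "run", "sarmidorka", "sarmilumorro", "sarmilupa", "sarmisonegal", "sarmitator", "sarmivilu"
Leaf count: 12

12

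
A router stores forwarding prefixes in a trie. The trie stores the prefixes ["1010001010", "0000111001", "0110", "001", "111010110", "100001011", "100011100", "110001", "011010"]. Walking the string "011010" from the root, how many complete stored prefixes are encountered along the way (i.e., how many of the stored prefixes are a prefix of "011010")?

2

Walk "011010" from the root; an end-of-word marker is hit whenever a stored word is a prefix of "011010".
Prefixes of the query that are stored words: "0110", "011010"
Count: 2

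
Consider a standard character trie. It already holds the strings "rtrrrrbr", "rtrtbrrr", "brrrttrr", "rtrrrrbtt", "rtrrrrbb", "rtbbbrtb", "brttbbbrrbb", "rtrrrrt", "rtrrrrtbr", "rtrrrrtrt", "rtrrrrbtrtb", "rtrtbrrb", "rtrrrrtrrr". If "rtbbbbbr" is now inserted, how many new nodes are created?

3

"rtbbb" is already a path in the trie; the remaining "bbr" must be added.
Each of the 3 remaining characters creates one node.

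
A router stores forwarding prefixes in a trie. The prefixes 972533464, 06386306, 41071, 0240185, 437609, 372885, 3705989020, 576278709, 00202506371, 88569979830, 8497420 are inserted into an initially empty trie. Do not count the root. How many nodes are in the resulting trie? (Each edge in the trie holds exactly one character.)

83

Count nodes per top-level branch (shared prefixes stored once):
  '0'-branch (00202506371, 0240185, 06386306): 24 nodes
  '3'-branch (3705989020, 372885): 14 nodes
  '4'-branch (41071, 437609): 10 nodes
  '5'-branch (576278709): 9 nodes
  '8'-branch (8497420, 88569979830): 17 nodes
  '9'-branch (972533464): 9 nodes
Sum: 83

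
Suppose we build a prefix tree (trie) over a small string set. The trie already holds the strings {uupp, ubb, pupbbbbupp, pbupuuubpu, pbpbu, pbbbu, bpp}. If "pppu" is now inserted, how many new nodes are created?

3

The longest prefix of "pppu" already in the trie is "p" (length 1).
New nodes needed: |"pppu"| − 1 = 4 − 1 = 3.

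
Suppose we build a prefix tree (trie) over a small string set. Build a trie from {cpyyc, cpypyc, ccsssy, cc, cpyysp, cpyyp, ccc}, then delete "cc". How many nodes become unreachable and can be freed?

After clearing the end-marker at "cc", prune upward until reaching a node still needed by another word.
Every node on "cc" is still needed (e.g. by "ccsssy"), so nothing is freed.
Nodes removed: 0

0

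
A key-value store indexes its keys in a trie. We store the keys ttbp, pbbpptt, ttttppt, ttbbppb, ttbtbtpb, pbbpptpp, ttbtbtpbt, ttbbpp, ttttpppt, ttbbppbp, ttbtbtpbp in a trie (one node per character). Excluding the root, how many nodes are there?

Count nodes per top-level branch (shared prefixes stored once):
  'p'-branch (pbbpptpp, pbbpptt): 9 nodes
  't'-branch (ttbbpp, ttbbppb, ttbbppbp, ttbp, ttbtbtpb, ttbtbtpbp, ttbtbtpbt, ttttpppt, ttttppt): 23 nodes
Sum: 32

32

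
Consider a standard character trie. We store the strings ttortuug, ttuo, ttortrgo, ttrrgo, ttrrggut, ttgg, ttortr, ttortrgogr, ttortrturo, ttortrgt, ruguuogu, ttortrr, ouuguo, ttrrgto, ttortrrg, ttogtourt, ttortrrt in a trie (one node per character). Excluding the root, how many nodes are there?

54

Trace insertions, counting only characters that open a new branch:
  "ttortuug" → 8 new (t, t, o, r, t, u, u, g)
  "ttuo" → prefix "tt" already present; 2 new (u, o)
  "ttortrgo" → prefix "ttort" already present; 3 new (r, g, o)
  "ttrrgo" → prefix "tt" already present; 4 new (r, r, g, o)
  "ttrrggut" → prefix "ttrrg" already present; 3 new (g, u, t)
  "ttgg" → prefix "tt" already present; 2 new (g, g)
  "ttortr" → prefix "ttortr" already present; 0 new (none)
  "ttortrgogr" → prefix "ttortrgo" already present; 2 new (g, r)
  "ttortrturo" → prefix "ttortr" already present; 4 new (t, u, r, o)
  "ttortrgt" → prefix "ttortrg" already present; 1 new (t)
  "ruguuogu" → 8 new (r, u, g, u, u, o, g, u)
  "ttortrr" → prefix "ttortr" already present; 1 new (r)
  "ouuguo" → 6 new (o, u, u, g, u, o)
  "ttrrgto" → prefix "ttrrg" already present; 2 new (t, o)
  "ttortrrg" → prefix "ttortrr" already present; 1 new (g)
  "ttogtourt" → prefix "tto" already present; 6 new (g, t, o, u, r, t)
  "ttortrrt" → prefix "ttortrr" already present; 1 new (t)
Total nodes = 8 + 2 + 3 + 4 + 3 + 2 + 0 + 2 + 4 + 1 + 8 + 1 + 6 + 2 + 1 + 6 + 1 = 54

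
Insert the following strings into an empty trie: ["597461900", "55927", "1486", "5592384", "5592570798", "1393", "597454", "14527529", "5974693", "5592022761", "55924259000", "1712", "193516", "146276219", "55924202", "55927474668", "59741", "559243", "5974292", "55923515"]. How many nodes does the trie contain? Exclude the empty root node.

83

Count nodes per top-level branch (shared prefixes stored once):
  '1'-branch (1393, 14527529, 146276219, 1486, 1712, 193516): 28 nodes
  '5'-branch (5592022761, 55923515, 5592384, 55924202, 55924259000, 559243, 5592570798, 55927, 55927474668, 59741, 5974292, 597454, 597461900, 5974693): 55 nodes
Sum: 83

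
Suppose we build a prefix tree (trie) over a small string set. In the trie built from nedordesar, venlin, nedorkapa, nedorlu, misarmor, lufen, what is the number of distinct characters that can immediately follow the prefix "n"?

Follow the path "n" to its node, then look at its outgoing edges.
Characters that immediately follow "n" among the stored strings: {e}.
That node has 1 child edge.

1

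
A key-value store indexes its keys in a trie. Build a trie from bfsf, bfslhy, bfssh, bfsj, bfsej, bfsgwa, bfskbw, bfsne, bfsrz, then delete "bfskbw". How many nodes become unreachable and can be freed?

3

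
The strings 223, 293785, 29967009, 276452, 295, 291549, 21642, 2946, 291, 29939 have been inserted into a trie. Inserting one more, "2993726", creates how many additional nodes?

3

The longest prefix of "2993726" already in the trie is "2993" (length 4).
Each of the 3 remaining characters creates one node.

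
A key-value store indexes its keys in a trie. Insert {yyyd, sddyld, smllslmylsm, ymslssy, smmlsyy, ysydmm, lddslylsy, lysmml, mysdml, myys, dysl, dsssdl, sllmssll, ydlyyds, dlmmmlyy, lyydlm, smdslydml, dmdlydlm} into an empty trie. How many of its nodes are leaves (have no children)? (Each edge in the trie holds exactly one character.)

Leaves are exactly the stored words that no other stored word extends.
Those words: "dlmmmlyy", "dmdlydlm", "dsssdl", "dysl", "lddslylsy", "lysmml", "lyydlm", "mysdml", "myys", "sddyld", "sllmssll", "smdslydml", "smllslmylsm", "smmlsyy", "ydlyyds", "ymslssy", "ysydmm", "yyyd"
Leaf count: 18

18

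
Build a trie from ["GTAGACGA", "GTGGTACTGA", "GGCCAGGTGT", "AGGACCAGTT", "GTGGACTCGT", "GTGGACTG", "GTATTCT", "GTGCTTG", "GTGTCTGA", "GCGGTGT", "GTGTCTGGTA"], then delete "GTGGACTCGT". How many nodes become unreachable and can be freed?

3

After clearing the end-marker at "GTGGACTCGT", prune upward until reaching a node still needed by another word.
The suffix "CGT" (3 nodes) is used only by "GTGGACTCGT"; the node for "GTGGACT" still has the child "G", so pruning stops there.
Nodes removed: 3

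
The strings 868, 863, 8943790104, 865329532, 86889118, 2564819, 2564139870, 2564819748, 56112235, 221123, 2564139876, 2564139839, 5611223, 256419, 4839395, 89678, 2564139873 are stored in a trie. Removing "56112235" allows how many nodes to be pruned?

Walk "56112235" from the leaf back toward the root, removing each node that no remaining word uses.
The suffix "5" (1 node) is used only by "56112235"; "5611223" is itself a stored word, so pruning stops there.
Nodes removed: 1

1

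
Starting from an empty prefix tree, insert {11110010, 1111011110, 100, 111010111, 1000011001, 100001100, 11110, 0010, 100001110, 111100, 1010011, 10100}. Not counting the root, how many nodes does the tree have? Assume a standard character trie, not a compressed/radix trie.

Count nodes per top-level branch (shared prefixes stored once):
  '0'-branch (0010): 4 nodes
  '1'-branch (100, 100001100, 1000011001, 100001110, 10100, 1010011, 111010111, 11110, 111100, 11110010, 1111011110): 35 nodes
Sum: 39

39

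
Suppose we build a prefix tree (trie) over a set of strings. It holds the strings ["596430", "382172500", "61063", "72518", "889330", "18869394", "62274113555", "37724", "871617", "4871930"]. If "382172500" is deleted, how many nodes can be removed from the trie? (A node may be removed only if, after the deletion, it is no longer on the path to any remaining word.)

8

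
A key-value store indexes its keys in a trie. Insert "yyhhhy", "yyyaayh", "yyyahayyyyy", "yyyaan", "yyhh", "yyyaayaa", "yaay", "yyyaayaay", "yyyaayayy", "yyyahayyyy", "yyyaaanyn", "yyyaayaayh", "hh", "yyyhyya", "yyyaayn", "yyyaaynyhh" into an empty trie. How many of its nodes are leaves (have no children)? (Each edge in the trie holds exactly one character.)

11

A leaf is a node with no children — equivalently, the end of a word that is not a proper prefix of any other stored word.
Those words: "hh", "yaay", "yyhhhy", "yyyaaanyn", "yyyaan", "yyyaayaayh", "yyyaayayy", "yyyaayh", "yyyaaynyhh", "yyyahayyyyy", "yyyhyya"
Leaf count: 11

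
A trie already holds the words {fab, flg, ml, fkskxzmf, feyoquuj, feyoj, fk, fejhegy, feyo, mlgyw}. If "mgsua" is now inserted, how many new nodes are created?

The longest prefix of "mgsua" already in the trie is "m" (length 1).
New nodes needed: |"mgsua"| − 1 = 5 − 1 = 4.

4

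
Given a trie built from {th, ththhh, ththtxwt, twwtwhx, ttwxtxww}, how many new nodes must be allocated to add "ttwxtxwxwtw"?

4

The longest prefix of "ttwxtxwxwtw" already in the trie is "ttwxtxw" (length 7).
Each of the 4 remaining characters creates one node.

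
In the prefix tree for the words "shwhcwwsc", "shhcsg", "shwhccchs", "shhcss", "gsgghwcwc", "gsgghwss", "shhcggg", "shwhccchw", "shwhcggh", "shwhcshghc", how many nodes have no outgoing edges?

Leaves are exactly the stored words that no other stored word extends.
Those words: "gsgghwcwc", "gsgghwss", "shhcggg", "shhcsg", "shhcss", "shwhccchs", "shwhccchw", "shwhcggh", "shwhcshghc", "shwhcwwsc"
Leaf count: 10

10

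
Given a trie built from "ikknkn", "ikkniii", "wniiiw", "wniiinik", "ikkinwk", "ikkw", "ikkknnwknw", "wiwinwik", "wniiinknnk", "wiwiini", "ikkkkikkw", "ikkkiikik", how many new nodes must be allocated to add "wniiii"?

Walking "wniiii" from the root, the first 5 characters ("wniii") follow existing edges; "i" is the first miss.
So 6 − 5 = 1 new nodes.

1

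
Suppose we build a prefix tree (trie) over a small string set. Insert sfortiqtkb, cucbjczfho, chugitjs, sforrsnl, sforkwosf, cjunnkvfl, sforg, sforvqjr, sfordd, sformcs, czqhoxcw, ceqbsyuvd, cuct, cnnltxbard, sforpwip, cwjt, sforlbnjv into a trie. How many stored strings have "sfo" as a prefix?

9

Filter for entries beginning with "sfo":
Words under "sfo": sfordd, sforg, sforkwosf, sforlbnjv, sformcs, sforpwip, sforrsnl, sfortiqtkb, sforvqjr
Count: 9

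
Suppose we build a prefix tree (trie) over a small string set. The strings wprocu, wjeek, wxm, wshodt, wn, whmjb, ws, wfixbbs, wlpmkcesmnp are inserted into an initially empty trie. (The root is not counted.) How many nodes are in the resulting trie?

Count nodes per top-level branch (shared prefixes stored once):
  'w'-branch (wfixbbs, whmjb, wjeek, wlpmkcesmnp, wn, wprocu, ws, wshodt, wxm): 38 nodes
Sum: 38

38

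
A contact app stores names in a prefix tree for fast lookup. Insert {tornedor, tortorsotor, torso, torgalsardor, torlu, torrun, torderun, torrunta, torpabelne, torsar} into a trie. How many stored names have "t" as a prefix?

10

Filter for entries beginning with "t":
Words under "t": torderun, torgalsardor, torlu, tornedor, torpabelne, torrun, torrunta, torsar, torso, tortorsotor
Count: 10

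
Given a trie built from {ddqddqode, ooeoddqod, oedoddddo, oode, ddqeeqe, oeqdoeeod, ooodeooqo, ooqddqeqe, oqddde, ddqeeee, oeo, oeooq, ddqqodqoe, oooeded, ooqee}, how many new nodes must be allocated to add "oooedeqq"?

2

Walking "oooedeqq" from the root, the first 6 characters ("oooede") follow existing edges; "q" is the first miss.
So 8 − 6 = 2 new nodes.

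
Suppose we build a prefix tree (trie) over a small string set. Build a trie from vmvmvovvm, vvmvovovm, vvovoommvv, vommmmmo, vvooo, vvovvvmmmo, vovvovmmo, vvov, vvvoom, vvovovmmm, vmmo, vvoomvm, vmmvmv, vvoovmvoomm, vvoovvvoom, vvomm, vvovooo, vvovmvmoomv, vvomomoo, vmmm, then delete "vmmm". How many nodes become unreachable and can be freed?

After clearing the end-marker at "vmmm", prune upward until reaching a node still needed by another word.
The suffix "m" (1 node) is used only by "vmmm"; the node for "vmm" still has the child "o", so pruning stops there.
Nodes removed: 1

1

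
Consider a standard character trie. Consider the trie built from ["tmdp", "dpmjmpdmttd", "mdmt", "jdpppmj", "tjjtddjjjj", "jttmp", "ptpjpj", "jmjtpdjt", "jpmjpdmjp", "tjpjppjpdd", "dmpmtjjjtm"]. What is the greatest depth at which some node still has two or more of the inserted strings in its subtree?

2

Look for the deepest trie node that still has at least two words in its subtree.
e.g. "tjjtddjjjj" and "tjpjppjpdd" share the prefix "tj" of length 2; no pair shares a longer one.
Longest shared-prefix length: 2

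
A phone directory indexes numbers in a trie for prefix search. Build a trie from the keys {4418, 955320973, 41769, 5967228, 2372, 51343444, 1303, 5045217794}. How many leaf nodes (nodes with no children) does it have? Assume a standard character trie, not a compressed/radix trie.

Leaves are exactly the stored words that no other stored word extends.
Those words: "1303", "2372", "41769", "4418", "5045217794", "51343444", "5967228", "955320973"
Leaf count: 8

8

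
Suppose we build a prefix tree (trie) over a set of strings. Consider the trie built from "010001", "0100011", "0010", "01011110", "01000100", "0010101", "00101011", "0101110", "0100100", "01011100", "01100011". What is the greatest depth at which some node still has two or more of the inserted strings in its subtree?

7

The deepest shared node is where two words last agree before diverging.
e.g. "0010101" and "00101011" share the prefix "0010101" of length 7; no pair shares a longer one.
Longest shared-prefix length: 7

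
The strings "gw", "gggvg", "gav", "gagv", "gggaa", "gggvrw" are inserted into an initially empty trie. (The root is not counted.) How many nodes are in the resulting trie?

14

Trie structure (* marks end of a word):
(root)
└─ g
   ├─ a
   │  ├─ g
   │  │  └─ v *
   │  └─ v *
   ├─ g
   │  └─ g
   │     ├─ a
   │     │  └─ a *
   │     └─ v
   │        ├─ g *
   │        └─ r
   │           └─ w *
   └─ w *
Counting every labelled node above: 14.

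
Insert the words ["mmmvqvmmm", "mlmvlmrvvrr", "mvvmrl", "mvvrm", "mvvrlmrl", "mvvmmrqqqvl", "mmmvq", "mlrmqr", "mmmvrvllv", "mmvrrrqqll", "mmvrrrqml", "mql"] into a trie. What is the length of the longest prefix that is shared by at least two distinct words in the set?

Look for the deepest trie node that still has at least two words in its subtree.
e.g. "mmvrrrqml" and "mmvrrrqqll" share the prefix "mmvrrrq" of length 7; no pair shares a longer one.
Longest shared-prefix length: 7

7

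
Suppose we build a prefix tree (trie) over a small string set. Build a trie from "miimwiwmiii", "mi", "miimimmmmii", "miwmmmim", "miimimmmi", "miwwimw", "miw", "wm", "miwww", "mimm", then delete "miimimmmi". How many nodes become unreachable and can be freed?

1

After clearing the end-marker at "miimimmmi", prune upward until reaching a node still needed by another word.
The suffix "i" (1 node) is used only by "miimimmmi"; the node for "miimimmm" still has the child "m", so pruning stops there.
Nodes removed: 1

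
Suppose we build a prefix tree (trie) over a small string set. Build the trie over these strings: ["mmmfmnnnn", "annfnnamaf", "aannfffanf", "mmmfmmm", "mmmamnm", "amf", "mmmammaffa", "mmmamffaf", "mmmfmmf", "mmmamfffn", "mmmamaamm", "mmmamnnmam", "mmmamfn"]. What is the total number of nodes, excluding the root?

57

For each word, the new-node count is its length minus the longest prefix already in the trie:
  "mmmfmnnnn" → 9 new (m, m, m, f, m, n, n, n, n)
  "annfnnamaf" → 10 new (a, n, n, f, n, n, a, m, a, f)
  "aannfffanf" → prefix "a" already present; 9 new (a, n, n, f, f, f, a, n, f)
  "mmmfmmm" → prefix "mmmfm" already present; 2 new (m, m)
  "mmmamnm" → prefix "mmm" already present; 4 new (a, m, n, m)
  "amf" → prefix "a" already present; 2 new (m, f)
  "mmmammaffa" → prefix "mmmam" already present; 5 new (m, a, f, f, a)
  "mmmamffaf" → prefix "mmmam" already present; 4 new (f, f, a, f)
  "mmmfmmf" → prefix "mmmfmm" already present; 1 new (f)
  "mmmamfffn" → prefix "mmmamff" already present; 2 new (f, n)
  "mmmamaamm" → prefix "mmmam" already present; 4 new (a, a, m, m)
  "mmmamnnmam" → prefix "mmmamn" already present; 4 new (n, m, a, m)
  "mmmamfn" → prefix "mmmamf" already present; 1 new (n)
Total nodes = 9 + 10 + 9 + 2 + 4 + 2 + 5 + 4 + 1 + 2 + 4 + 4 + 1 = 57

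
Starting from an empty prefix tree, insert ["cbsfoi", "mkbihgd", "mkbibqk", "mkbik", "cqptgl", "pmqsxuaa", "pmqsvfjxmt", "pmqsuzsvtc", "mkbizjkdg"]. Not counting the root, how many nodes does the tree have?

Count nodes per top-level branch (shared prefixes stored once):
  'c'-branch (cbsfoi, cqptgl): 11 nodes
  'm'-branch (mkbibqk, mkbihgd, mkbik, mkbizjkdg): 16 nodes
  'p'-branch (pmqsuzsvtc, pmqsvfjxmt, pmqsxuaa): 20 nodes
Sum: 47

47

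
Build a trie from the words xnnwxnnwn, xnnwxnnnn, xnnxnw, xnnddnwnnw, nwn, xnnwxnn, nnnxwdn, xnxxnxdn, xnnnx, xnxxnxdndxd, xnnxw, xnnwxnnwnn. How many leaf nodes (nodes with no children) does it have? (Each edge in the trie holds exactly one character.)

Leaves are exactly the stored words that no other stored word extends.
Those words: "nnnxwdn", "nwn", "xnnddnwnnw", "xnnnx", "xnnwxnnnn", "xnnwxnnwnn", "xnnxnw", "xnnxw", "xnxxnxdndxd"
Leaf count: 9

9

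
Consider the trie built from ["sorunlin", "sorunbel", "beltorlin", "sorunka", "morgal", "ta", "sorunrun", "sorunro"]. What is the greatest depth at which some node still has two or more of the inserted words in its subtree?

6

The deepest shared node is where two words last agree before diverging.
e.g. "sorunro" and "sorunrun" share the prefix "sorunr" of length 6; no pair shares a longer one.
Longest shared-prefix length: 6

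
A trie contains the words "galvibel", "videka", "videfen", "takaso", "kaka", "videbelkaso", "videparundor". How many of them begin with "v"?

Walk to "v"; the words in its subtree are exactly those with that prefix.
Matches: "videbelkaso", "videfen", "videka", "videparundor"
Count: 4

4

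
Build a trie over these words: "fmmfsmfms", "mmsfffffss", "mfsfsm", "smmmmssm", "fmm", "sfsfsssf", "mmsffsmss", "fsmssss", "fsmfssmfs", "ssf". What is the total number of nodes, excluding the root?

57

Insert word by word; a character creates a node only if that edge doesn't already exist:
  "fmmfsmfms" → 9 new (f, m, m, f, s, m, f, m, s)
  "mmsfffffss" → 10 new (m, m, s, f, f, f, f, f, s, s)
  "mfsfsm" → prefix "m" already present; 5 new (f, s, f, s, m)
  "smmmmssm" → 8 new (s, m, m, m, m, s, s, m)
  "fmm" → prefix "fmm" already present; 0 new (none)
  "sfsfsssf" → prefix "s" already present; 7 new (f, s, f, s, s, s, f)
  "mmsffsmss" → prefix "mmsff" already present; 4 new (s, m, s, s)
  "fsmssss" → prefix "f" already present; 6 new (s, m, s, s, s, s)
  "fsmfssmfs" → prefix "fsm" already present; 6 new (f, s, s, m, f, s)
  "ssf" → prefix "s" already present; 2 new (s, f)
Total nodes = 9 + 10 + 5 + 8 + 0 + 7 + 4 + 6 + 6 + 2 = 57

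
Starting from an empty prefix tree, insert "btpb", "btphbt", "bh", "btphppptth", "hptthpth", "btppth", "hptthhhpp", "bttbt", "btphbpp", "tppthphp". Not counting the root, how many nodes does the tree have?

Trace insertions, counting only characters that open a new branch:
  "btpb" → 4 new (b, t, p, b)
  "btphbt" → prefix "btp" already present; 3 new (h, b, t)
  "bh" → prefix "b" already present; 1 new (h)
  "btphppptth" → prefix "btph" already present; 6 new (p, p, p, t, t, h)
  "hptthpth" → 8 new (h, p, t, t, h, p, t, h)
  "btppth" → prefix "btp" already present; 3 new (p, t, h)
  "hptthhhpp" → prefix "hptth" already present; 4 new (h, h, p, p)
  "bttbt" → prefix "bt" already present; 3 new (t, b, t)
  "btphbpp" → prefix "btphb" already present; 2 new (p, p)
  "tppthphp" → 8 new (t, p, p, t, h, p, h, p)
Total nodes = 4 + 3 + 1 + 6 + 8 + 3 + 4 + 3 + 2 + 8 = 42

42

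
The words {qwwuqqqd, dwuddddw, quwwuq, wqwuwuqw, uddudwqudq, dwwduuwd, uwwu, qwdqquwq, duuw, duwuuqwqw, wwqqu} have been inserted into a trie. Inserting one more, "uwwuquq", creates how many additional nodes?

The longest prefix of "uwwuquq" already in the trie is "uwwu" (length 4).
New nodes needed: |"uwwuquq"| − 4 = 7 − 4 = 3.

3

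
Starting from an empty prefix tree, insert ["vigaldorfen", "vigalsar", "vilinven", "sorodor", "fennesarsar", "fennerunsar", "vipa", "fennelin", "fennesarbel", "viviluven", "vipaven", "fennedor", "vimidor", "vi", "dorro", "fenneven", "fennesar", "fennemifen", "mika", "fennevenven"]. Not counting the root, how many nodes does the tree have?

90

Count nodes per top-level branch (shared prefixes stored once):
  'd'-branch (dorro): 5 nodes
  'f'-branch (fennedor, fennelin, fennemifen, fennerunsar, fennesar, fennesarbel, fennesarsar, fenneven, fennevenven): 37 nodes
  'm'-branch (mika): 4 nodes
  's'-branch (sorodor): 7 nodes
  'v'-branch (vi, vigaldorfen, vigalsar, vilinven, vimidor, vipa, vipaven, viviluven): 37 nodes
Sum: 90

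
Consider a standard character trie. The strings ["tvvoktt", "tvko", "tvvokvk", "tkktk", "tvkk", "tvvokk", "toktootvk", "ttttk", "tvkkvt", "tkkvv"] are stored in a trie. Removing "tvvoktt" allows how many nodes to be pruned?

2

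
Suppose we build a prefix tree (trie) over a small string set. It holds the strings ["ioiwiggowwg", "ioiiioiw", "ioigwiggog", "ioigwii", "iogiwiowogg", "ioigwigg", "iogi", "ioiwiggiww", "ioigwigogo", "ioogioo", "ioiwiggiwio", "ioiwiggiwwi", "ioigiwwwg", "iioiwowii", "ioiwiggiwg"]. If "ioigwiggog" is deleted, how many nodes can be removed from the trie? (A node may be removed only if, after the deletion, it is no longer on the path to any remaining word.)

2

A node on "ioigwiggog"'s path can go only if nothing else ends at it or branches off below it.
The suffix "og" (2 nodes) is used only by "ioigwiggog"; "ioigwigg" is itself a stored word, so pruning stops there.
Nodes removed: 2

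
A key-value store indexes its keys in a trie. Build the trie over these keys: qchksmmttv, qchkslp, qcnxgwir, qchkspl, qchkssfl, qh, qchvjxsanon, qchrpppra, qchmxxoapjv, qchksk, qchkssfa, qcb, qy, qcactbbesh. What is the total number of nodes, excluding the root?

58

Count nodes per top-level branch (shared prefixes stored once):
  'q'-branch (qcactbbesh, qcb, qchksk, qchkslp, qchksmmttv, qchkspl, qchkssfa, qchkssfl, qchmxxoapjv, qchrpppra, qchvjxsanon, qcnxgwir, qh, qy): 58 nodes
Sum: 58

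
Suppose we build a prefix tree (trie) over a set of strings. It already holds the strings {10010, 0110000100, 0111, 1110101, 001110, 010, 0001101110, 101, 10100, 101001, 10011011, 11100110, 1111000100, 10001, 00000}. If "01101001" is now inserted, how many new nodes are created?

4

Walking "01101001" from the root, the first 4 characters ("0110") follow existing edges; "1" is the first miss.
Each of the 4 remaining characters creates one node.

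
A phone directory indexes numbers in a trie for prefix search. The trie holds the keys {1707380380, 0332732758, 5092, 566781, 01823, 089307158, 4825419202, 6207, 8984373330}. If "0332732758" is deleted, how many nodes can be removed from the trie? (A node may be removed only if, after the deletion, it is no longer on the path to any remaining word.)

Walk "0332732758" from the leaf back toward the root, removing each node that no remaining word uses.
The suffix "332732758" (9 nodes) is used only by "0332732758"; the node for "0" still has the child "1", so pruning stops there.
Nodes removed: 9

9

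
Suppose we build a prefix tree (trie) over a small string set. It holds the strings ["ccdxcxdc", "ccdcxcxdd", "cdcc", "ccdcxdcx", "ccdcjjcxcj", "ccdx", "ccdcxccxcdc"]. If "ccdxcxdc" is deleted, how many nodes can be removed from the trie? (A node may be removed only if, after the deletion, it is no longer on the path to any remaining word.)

4

Walk "ccdxcxdc" from the leaf back toward the root, removing each node that no remaining word uses.
The suffix "cxdc" (4 nodes) is used only by "ccdxcxdc"; "ccdx" is itself a stored word, so pruning stops there.
Nodes removed: 4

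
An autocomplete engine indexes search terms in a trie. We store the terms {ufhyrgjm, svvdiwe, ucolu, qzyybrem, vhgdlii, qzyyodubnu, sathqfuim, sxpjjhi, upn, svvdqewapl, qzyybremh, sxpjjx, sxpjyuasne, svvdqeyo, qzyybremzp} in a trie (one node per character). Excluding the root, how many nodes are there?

Trace insertions, counting only characters that open a new branch:
  "ufhyrgjm" → 8 new (u, f, h, y, r, g, j, m)
  "svvdiwe" → 7 new (s, v, v, d, i, w, e)
  "ucolu" → prefix "u" already present; 4 new (c, o, l, u)
  "qzyybrem" → 8 new (q, z, y, y, b, r, e, m)
  "vhgdlii" → 7 new (v, h, g, d, l, i, i)
  "qzyyodubnu" → prefix "qzyy" already present; 6 new (o, d, u, b, n, u)
  "sathqfuim" → prefix "s" already present; 8 new (a, t, h, q, f, u, i, m)
  "sxpjjhi" → prefix "s" already present; 6 new (x, p, j, j, h, i)
  "upn" → prefix "u" already present; 2 new (p, n)
  "svvdqewapl" → prefix "svvd" already present; 6 new (q, e, w, a, p, l)
  "qzyybremh" → prefix "qzyybrem" already present; 1 new (h)
  "sxpjjx" → prefix "sxpjj" already present; 1 new (x)
  "sxpjyuasne" → prefix "sxpj" already present; 6 new (y, u, a, s, n, e)
  "svvdqeyo" → prefix "svvdqe" already present; 2 new (y, o)
  "qzyybremzp" → prefix "qzyybrem" already present; 2 new (z, p)
Total nodes = 8 + 7 + 4 + 8 + 7 + 6 + 8 + 6 + 2 + 6 + 1 + 1 + 6 + 2 + 2 = 74

74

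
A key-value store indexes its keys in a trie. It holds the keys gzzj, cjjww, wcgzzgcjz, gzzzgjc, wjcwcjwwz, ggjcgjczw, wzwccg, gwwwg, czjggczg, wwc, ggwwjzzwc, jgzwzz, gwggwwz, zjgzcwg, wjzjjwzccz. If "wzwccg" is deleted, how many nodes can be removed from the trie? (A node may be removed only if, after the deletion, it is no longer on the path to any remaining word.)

5

Walk "wzwccg" from the leaf back toward the root, removing each node that no remaining word uses.
The suffix "zwccg" (5 nodes) is used only by "wzwccg"; the node for "w" still has the child "c", so pruning stops there.
Nodes removed: 5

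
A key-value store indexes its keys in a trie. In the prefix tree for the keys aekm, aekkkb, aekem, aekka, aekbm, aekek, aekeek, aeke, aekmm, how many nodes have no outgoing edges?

A leaf is a node with no children — equivalently, the end of a word that is not a proper prefix of any other stored word.
Those words: "aekbm", "aekeek", "aekek", "aekem", "aekka", "aekkkb", "aekmm"
Leaf count: 7

7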